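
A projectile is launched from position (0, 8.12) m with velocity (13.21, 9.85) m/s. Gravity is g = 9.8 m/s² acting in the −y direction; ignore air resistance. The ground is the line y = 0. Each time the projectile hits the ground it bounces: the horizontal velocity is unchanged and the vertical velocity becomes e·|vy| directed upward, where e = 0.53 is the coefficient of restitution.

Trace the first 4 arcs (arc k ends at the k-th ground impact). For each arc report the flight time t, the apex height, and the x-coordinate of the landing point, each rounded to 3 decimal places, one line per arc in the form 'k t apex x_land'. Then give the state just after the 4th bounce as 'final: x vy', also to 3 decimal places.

Arc 1: start y=8.120, vy=9.850 → t=2.638, apex=13.070, x_land=34.852, impact vy=-16.005
  bounce: vy ← 0.53·16.005 = 8.483
Arc 2: start y=0.000, vy=8.483 → t=1.731, apex=3.671, x_land=57.721, impact vy=-8.483
  bounce: vy ← 0.53·8.483 = 4.496
Arc 3: start y=0.000, vy=4.496 → t=0.918, apex=1.031, x_land=69.842, impact vy=-4.496
  bounce: vy ← 0.53·4.496 = 2.383
Arc 4: start y=0.000, vy=2.383 → t=0.486, apex=0.290, x_land=76.266, impact vy=-2.383
  bounce: vy ← 0.53·2.383 = 1.263

1 2.638 13.070 34.852
2 1.731 3.671 57.721
3 0.918 1.031 69.842
4 0.486 0.290 76.266
final: 76.266 1.263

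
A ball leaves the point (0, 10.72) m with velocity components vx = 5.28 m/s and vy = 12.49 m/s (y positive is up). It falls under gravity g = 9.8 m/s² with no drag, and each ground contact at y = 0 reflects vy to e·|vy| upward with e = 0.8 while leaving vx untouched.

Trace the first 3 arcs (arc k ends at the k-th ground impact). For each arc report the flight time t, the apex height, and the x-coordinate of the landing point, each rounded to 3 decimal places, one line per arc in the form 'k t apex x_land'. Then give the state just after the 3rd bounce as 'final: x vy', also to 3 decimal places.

1 3.227 18.679 17.038
2 3.124 11.955 33.533
3 2.499 7.651 46.728
final: 46.728 9.797

Arc 1: start y=10.720, vy=12.490 → t=3.227, apex=18.679, x_land=17.038, impact vy=-19.134
  bounce: vy ← 0.8·19.134 = 15.307
Arc 2: start y=0.000, vy=15.307 → t=3.124, apex=11.955, x_land=33.533, impact vy=-15.307
  bounce: vy ← 0.8·15.307 = 12.246
Arc 3: start y=0.000, vy=12.246 → t=2.499, apex=7.651, x_land=46.728, impact vy=-12.246
  bounce: vy ← 0.8·12.246 = 9.797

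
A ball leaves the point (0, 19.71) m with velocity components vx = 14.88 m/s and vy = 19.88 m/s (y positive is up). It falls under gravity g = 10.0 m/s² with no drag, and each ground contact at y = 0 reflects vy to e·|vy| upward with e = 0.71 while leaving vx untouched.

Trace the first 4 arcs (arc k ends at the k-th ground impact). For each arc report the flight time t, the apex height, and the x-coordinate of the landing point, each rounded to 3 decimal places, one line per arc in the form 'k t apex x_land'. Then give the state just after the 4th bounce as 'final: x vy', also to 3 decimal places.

Arc 1: start y=19.710, vy=19.880 → t=4.798, apex=39.471, x_land=71.389, impact vy=-28.097
  bounce: vy ← 0.71·28.097 = 19.949
Arc 2: start y=0.000, vy=19.949 → t=3.990, apex=19.897, x_land=130.756, impact vy=-19.949
  bounce: vy ← 0.71·19.949 = 14.163
Arc 3: start y=0.000, vy=14.163 → t=2.833, apex=10.030, x_land=172.906, impact vy=-14.163
  bounce: vy ← 0.71·14.163 = 10.056
Arc 4: start y=0.000, vy=10.056 → t=2.011, apex=5.056, x_land=202.833, impact vy=-10.056
  bounce: vy ← 0.71·10.056 = 7.140

1 4.798 39.471 71.389
2 3.990 19.897 130.756
3 2.833 10.030 172.906
4 2.011 5.056 202.833
final: 202.833 7.140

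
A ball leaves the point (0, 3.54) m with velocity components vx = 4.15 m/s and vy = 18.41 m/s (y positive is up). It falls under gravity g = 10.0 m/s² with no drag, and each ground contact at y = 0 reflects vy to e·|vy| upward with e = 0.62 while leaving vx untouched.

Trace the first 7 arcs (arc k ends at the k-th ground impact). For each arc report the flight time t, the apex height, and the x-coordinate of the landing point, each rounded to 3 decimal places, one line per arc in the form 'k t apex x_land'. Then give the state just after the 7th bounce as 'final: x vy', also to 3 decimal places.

1 3.865 20.486 16.040
2 2.510 7.875 26.457
3 1.556 3.027 32.915
4 0.965 1.164 36.919
5 0.598 0.447 39.402
6 0.371 0.172 40.941
7 0.230 0.066 41.895
final: 41.895 0.713

Arc 1: start y=3.540, vy=18.410 → t=3.865, apex=20.486, x_land=16.040, impact vy=-20.242
  bounce: vy ← 0.62·20.242 = 12.550
Arc 2: start y=0.000, vy=12.550 → t=2.510, apex=7.875, x_land=26.457, impact vy=-12.550
  bounce: vy ← 0.62·12.550 = 7.781
Arc 3: start y=0.000, vy=7.781 → t=1.556, apex=3.027, x_land=32.915, impact vy=-7.781
  bounce: vy ← 0.62·7.781 = 4.824
Arc 4: start y=0.000, vy=4.824 → t=0.965, apex=1.164, x_land=36.919, impact vy=-4.824
  bounce: vy ← 0.62·4.824 = 2.991
Arc 5: start y=0.000, vy=2.991 → t=0.598, apex=0.447, x_land=39.402, impact vy=-2.991
  bounce: vy ← 0.62·2.991 = 1.854
Arc 6: start y=0.000, vy=1.854 → t=0.371, apex=0.172, x_land=40.941, impact vy=-1.854
  bounce: vy ← 0.62·1.854 = 1.150
Arc 7: start y=0.000, vy=1.150 → t=0.230, apex=0.066, x_land=41.895, impact vy=-1.150
  bounce: vy ← 0.62·1.150 = 0.713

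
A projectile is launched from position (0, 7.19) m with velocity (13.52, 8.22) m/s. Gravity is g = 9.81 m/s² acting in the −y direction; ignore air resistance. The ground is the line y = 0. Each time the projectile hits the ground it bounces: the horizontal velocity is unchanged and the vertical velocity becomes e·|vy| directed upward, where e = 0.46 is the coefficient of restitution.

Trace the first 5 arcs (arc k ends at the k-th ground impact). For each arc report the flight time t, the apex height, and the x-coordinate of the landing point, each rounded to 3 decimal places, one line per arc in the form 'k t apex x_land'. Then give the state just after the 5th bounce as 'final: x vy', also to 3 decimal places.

Arc 1: start y=7.190, vy=8.220 → t=2.310, apex=10.634, x_land=31.236, impact vy=-14.444
  bounce: vy ← 0.46·14.444 = 6.644
Arc 2: start y=0.000, vy=6.644 → t=1.355, apex=2.250, x_land=49.550, impact vy=-6.644
  bounce: vy ← 0.46·6.644 = 3.056
Arc 3: start y=0.000, vy=3.056 → t=0.623, apex=0.476, x_land=57.974, impact vy=-3.056
  bounce: vy ← 0.46·3.056 = 1.406
Arc 4: start y=0.000, vy=1.406 → t=0.287, apex=0.101, x_land=61.850, impact vy=-1.406
  bounce: vy ← 0.46·1.406 = 0.647
Arc 5: start y=0.000, vy=0.647 → t=0.132, apex=0.021, x_land=63.632, impact vy=-0.647
  bounce: vy ← 0.46·0.647 = 0.297

1 2.310 10.634 31.236
2 1.355 2.250 49.550
3 0.623 0.476 57.974
4 0.287 0.101 61.850
5 0.132 0.021 63.632
final: 63.632 0.297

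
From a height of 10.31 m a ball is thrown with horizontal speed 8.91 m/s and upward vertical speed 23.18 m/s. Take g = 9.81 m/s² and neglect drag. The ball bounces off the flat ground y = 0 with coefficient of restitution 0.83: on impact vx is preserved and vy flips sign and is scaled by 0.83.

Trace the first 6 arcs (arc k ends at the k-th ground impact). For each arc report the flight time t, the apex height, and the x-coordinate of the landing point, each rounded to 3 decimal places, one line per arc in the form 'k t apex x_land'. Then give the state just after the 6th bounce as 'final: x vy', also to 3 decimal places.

Arc 1: start y=10.310, vy=23.180 → t=5.135, apex=37.696, x_land=45.754, impact vy=-27.195
  bounce: vy ← 0.83·27.195 = 22.572
Arc 2: start y=0.000, vy=22.572 → t=4.602, apex=25.969, x_land=86.757, impact vy=-22.572
  bounce: vy ← 0.83·22.572 = 18.735
Arc 3: start y=0.000, vy=18.735 → t=3.820, apex=17.890, x_land=120.789, impact vy=-18.735
  bounce: vy ← 0.83·18.735 = 15.550
Arc 4: start y=0.000, vy=15.550 → t=3.170, apex=12.324, x_land=149.036, impact vy=-15.550
  bounce: vy ← 0.83·15.550 = 12.907
Arc 5: start y=0.000, vy=12.907 → t=2.631, apex=8.490, x_land=172.481, impact vy=-12.907
  bounce: vy ← 0.83·12.907 = 10.712
Arc 6: start y=0.000, vy=10.712 → t=2.184, apex=5.849, x_land=191.940, impact vy=-10.712
  bounce: vy ← 0.83·10.712 = 8.891

1 5.135 37.696 45.754
2 4.602 25.969 86.757
3 3.820 17.890 120.789
4 3.170 12.324 149.036
5 2.631 8.490 172.481
6 2.184 5.849 191.940
final: 191.940 8.891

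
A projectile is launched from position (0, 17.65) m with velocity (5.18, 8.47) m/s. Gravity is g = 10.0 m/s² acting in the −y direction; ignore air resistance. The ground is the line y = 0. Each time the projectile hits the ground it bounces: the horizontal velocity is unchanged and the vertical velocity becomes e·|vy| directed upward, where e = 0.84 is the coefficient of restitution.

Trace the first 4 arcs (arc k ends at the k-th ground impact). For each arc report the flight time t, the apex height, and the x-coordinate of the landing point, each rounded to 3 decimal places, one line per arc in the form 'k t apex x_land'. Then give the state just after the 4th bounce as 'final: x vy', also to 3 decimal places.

1 2.908 21.237 15.063
2 3.462 14.985 32.998
3 2.908 10.573 48.063
4 2.443 7.461 60.718
final: 60.718 10.261

Arc 1: start y=17.650, vy=8.470 → t=2.908, apex=21.237, x_land=15.063, impact vy=-20.609
  bounce: vy ← 0.84·20.609 = 17.312
Arc 2: start y=0.000, vy=17.312 → t=3.462, apex=14.985, x_land=32.998, impact vy=-17.312
  bounce: vy ← 0.84·17.312 = 14.542
Arc 3: start y=0.000, vy=14.542 → t=2.908, apex=10.573, x_land=48.063, impact vy=-14.542
  bounce: vy ← 0.84·14.542 = 12.215
Arc 4: start y=0.000, vy=12.215 → t=2.443, apex=7.461, x_land=60.718, impact vy=-12.215
  bounce: vy ← 0.84·12.215 = 10.261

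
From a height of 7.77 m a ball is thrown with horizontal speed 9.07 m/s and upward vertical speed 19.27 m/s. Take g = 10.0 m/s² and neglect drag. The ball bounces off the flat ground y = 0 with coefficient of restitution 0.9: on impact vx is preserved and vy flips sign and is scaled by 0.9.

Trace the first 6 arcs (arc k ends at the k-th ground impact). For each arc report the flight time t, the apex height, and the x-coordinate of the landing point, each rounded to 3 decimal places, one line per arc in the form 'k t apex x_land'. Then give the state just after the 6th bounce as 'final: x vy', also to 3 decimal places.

Arc 1: start y=7.770, vy=19.270 → t=4.222, apex=26.337, x_land=38.294, impact vy=-22.951
  bounce: vy ← 0.9·22.951 = 20.656
Arc 2: start y=0.000, vy=20.656 → t=4.131, apex=21.333, x_land=75.763, impact vy=-20.656
  bounce: vy ← 0.9·20.656 = 18.590
Arc 3: start y=0.000, vy=18.590 → t=3.718, apex=17.279, x_land=109.486, impact vy=-18.590
  bounce: vy ← 0.9·18.590 = 16.731
Arc 4: start y=0.000, vy=16.731 → t=3.346, apex=13.996, x_land=139.836, impact vy=-16.731
  bounce: vy ← 0.9·16.731 = 15.058
Arc 5: start y=0.000, vy=15.058 → t=3.012, apex=11.337, x_land=167.151, impact vy=-15.058
  bounce: vy ← 0.9·15.058 = 13.552
Arc 6: start y=0.000, vy=13.552 → t=2.710, apex=9.183, x_land=191.734, impact vy=-13.552
  bounce: vy ← 0.9·13.552 = 12.197

1 4.222 26.337 38.294
2 4.131 21.333 75.763
3 3.718 17.279 109.486
4 3.346 13.996 139.836
5 3.012 11.337 167.151
6 2.710 9.183 191.734
final: 191.734 12.197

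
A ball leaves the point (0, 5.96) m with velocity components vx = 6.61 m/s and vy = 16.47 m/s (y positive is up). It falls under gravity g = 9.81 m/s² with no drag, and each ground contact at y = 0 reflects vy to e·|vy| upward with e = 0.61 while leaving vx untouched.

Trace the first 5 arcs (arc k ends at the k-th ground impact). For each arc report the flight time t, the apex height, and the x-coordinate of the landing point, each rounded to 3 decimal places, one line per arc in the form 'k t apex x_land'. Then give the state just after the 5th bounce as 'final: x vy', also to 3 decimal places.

Arc 1: start y=5.960, vy=16.470 → t=3.687, apex=19.786, x_land=24.373, impact vy=-19.703
  bounce: vy ← 0.61·19.703 = 12.019
Arc 2: start y=0.000, vy=12.019 → t=2.450, apex=7.362, x_land=40.570, impact vy=-12.019
  bounce: vy ← 0.61·12.019 = 7.331
Arc 3: start y=0.000, vy=7.331 → t=1.495, apex=2.740, x_land=50.449, impact vy=-7.331
  bounce: vy ← 0.61·7.331 = 4.472
Arc 4: start y=0.000, vy=4.472 → t=0.912, apex=1.019, x_land=56.476, impact vy=-4.472
  bounce: vy ← 0.61·4.472 = 2.728
Arc 5: start y=0.000, vy=2.728 → t=0.556, apex=0.379, x_land=60.152, impact vy=-2.728
  bounce: vy ← 0.61·2.728 = 1.664

1 3.687 19.786 24.373
2 2.450 7.362 40.570
3 1.495 2.740 50.449
4 0.912 1.019 56.476
5 0.556 0.379 60.152
final: 60.152 1.664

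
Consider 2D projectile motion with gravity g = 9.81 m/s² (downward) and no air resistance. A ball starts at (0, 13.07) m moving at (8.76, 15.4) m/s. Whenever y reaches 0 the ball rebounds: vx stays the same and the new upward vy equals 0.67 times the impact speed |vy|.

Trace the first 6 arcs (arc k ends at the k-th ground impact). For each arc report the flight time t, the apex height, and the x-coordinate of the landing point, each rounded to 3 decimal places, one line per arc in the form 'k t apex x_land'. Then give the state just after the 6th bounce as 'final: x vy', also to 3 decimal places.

Arc 1: start y=13.070, vy=15.400 → t=3.835, apex=25.158, x_land=33.591, impact vy=-22.217
  bounce: vy ← 0.67·22.217 = 14.885
Arc 2: start y=0.000, vy=14.885 → t=3.035, apex=11.293, x_land=60.175, impact vy=-14.885
  bounce: vy ← 0.67·14.885 = 9.973
Arc 3: start y=0.000, vy=9.973 → t=2.033, apex=5.070, x_land=77.986, impact vy=-9.973
  bounce: vy ← 0.67·9.973 = 6.682
Arc 4: start y=0.000, vy=6.682 → t=1.362, apex=2.276, x_land=89.920, impact vy=-6.682
  bounce: vy ← 0.67·6.682 = 4.477
Arc 5: start y=0.000, vy=4.477 → t=0.913, apex=1.022, x_land=97.916, impact vy=-4.477
  bounce: vy ← 0.67·4.477 = 3.000
Arc 6: start y=0.000, vy=3.000 → t=0.612, apex=0.459, x_land=103.273, impact vy=-3.000
  bounce: vy ← 0.67·3.000 = 2.010

1 3.835 25.158 33.591
2 3.035 11.293 60.175
3 2.033 5.070 77.986
4 1.362 2.276 89.920
5 0.913 1.022 97.916
6 0.612 0.459 103.273
final: 103.273 2.010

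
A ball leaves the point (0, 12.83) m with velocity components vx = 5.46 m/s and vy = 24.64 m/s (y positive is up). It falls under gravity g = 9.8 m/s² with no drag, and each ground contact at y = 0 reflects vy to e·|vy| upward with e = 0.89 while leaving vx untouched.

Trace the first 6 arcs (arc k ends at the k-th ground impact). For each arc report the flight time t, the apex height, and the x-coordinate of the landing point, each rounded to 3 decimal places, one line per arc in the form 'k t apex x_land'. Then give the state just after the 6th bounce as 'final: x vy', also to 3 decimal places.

1 5.504 43.806 30.053
2 5.322 34.699 59.112
3 4.737 27.485 84.975
4 4.216 21.771 107.993
5 3.752 17.245 128.478
6 3.339 13.659 146.711
final: 146.711 14.562

Arc 1: start y=12.830, vy=24.640 → t=5.504, apex=43.806, x_land=30.053, impact vy=-29.302
  bounce: vy ← 0.89·29.302 = 26.079
Arc 2: start y=0.000, vy=26.079 → t=5.322, apex=34.699, x_land=59.112, impact vy=-26.079
  bounce: vy ← 0.89·26.079 = 23.210
Arc 3: start y=0.000, vy=23.210 → t=4.737, apex=27.485, x_land=84.975, impact vy=-23.210
  bounce: vy ← 0.89·23.210 = 20.657
Arc 4: start y=0.000, vy=20.657 → t=4.216, apex=21.771, x_land=107.993, impact vy=-20.657
  bounce: vy ← 0.89·20.657 = 18.385
Arc 5: start y=0.000, vy=18.385 → t=3.752, apex=17.245, x_land=128.478, impact vy=-18.385
  bounce: vy ← 0.89·18.385 = 16.362
Arc 6: start y=0.000, vy=16.362 → t=3.339, apex=13.659, x_land=146.711, impact vy=-16.362
  bounce: vy ← 0.89·16.362 = 14.562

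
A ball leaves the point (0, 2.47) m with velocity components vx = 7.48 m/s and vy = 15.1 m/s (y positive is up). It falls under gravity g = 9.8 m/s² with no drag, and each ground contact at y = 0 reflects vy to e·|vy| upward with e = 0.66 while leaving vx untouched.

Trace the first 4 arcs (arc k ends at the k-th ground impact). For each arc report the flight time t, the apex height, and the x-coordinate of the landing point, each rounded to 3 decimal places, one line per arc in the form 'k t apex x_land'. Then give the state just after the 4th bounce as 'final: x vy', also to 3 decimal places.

1 3.237 14.103 24.215
2 2.239 6.143 40.966
3 1.478 2.676 52.022
4 0.975 1.166 59.318
final: 59.318 3.155

Arc 1: start y=2.470, vy=15.100 → t=3.237, apex=14.103, x_land=24.215, impact vy=-16.626
  bounce: vy ← 0.66·16.626 = 10.973
Arc 2: start y=0.000, vy=10.973 → t=2.239, apex=6.143, x_land=40.966, impact vy=-10.973
  bounce: vy ← 0.66·10.973 = 7.242
Arc 3: start y=0.000, vy=7.242 → t=1.478, apex=2.676, x_land=52.022, impact vy=-7.242
  bounce: vy ← 0.66·7.242 = 4.780
Arc 4: start y=0.000, vy=4.780 → t=0.975, apex=1.166, x_land=59.318, impact vy=-4.780
  bounce: vy ← 0.66·4.780 = 3.155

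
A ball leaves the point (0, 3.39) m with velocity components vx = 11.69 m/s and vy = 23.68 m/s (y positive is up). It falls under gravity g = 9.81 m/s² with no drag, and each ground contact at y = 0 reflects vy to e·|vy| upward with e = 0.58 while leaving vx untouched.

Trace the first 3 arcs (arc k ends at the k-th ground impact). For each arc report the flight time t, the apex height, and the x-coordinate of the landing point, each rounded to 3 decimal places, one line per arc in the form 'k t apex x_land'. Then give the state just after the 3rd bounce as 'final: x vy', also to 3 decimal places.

1 4.967 31.970 58.063
2 2.961 10.755 92.683
3 1.718 3.618 112.762
final: 112.762 4.887

Arc 1: start y=3.390, vy=23.680 → t=4.967, apex=31.970, x_land=58.063, impact vy=-25.045
  bounce: vy ← 0.58·25.045 = 14.526
Arc 2: start y=0.000, vy=14.526 → t=2.961, apex=10.755, x_land=92.683, impact vy=-14.526
  bounce: vy ← 0.58·14.526 = 8.425
Arc 3: start y=0.000, vy=8.425 → t=1.718, apex=3.618, x_land=112.762, impact vy=-8.425
  bounce: vy ← 0.58·8.425 = 4.887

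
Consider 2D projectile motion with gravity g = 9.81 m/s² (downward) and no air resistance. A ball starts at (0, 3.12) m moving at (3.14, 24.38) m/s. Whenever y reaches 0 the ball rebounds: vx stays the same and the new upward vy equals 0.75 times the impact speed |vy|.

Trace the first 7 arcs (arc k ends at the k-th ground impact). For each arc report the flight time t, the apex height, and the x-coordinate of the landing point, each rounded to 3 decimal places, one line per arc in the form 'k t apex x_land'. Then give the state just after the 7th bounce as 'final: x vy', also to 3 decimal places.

Arc 1: start y=3.120, vy=24.380 → t=5.095, apex=33.415, x_land=15.999, impact vy=-25.605
  bounce: vy ← 0.75·25.605 = 19.203
Arc 2: start y=0.000, vy=19.203 → t=3.915, apex=18.796, x_land=28.293, impact vy=-19.203
  bounce: vy ← 0.75·19.203 = 14.403
Arc 3: start y=0.000, vy=14.403 → t=2.936, apex=10.573, x_land=37.513, impact vy=-14.403
  bounce: vy ← 0.75·14.403 = 10.802
Arc 4: start y=0.000, vy=10.802 → t=2.202, apex=5.947, x_land=44.428, impact vy=-10.802
  bounce: vy ← 0.75·10.802 = 8.101
Arc 5: start y=0.000, vy=8.101 → t=1.652, apex=3.345, x_land=49.614, impact vy=-8.101
  bounce: vy ← 0.75·8.101 = 6.076
Arc 6: start y=0.000, vy=6.076 → t=1.239, apex=1.882, x_land=53.504, impact vy=-6.076
  bounce: vy ← 0.75·6.076 = 4.557
Arc 7: start y=0.000, vy=4.557 → t=0.929, apex=1.058, x_land=56.421, impact vy=-4.557
  bounce: vy ← 0.75·4.557 = 3.418

1 5.095 33.415 15.999
2 3.915 18.796 28.293
3 2.936 10.573 37.513
4 2.202 5.947 44.428
5 1.652 3.345 49.614
6 1.239 1.882 53.504
7 0.929 1.058 56.421
final: 56.421 3.418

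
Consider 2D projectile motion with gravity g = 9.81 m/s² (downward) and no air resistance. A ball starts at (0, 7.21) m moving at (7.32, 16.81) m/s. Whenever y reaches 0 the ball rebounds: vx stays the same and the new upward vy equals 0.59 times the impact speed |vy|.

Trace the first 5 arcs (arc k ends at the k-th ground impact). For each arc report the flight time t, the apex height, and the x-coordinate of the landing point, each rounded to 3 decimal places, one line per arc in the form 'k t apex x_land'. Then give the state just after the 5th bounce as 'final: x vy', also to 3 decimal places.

Arc 1: start y=7.210, vy=16.810 → t=3.813, apex=21.612, x_land=27.909, impact vy=-20.592
  bounce: vy ← 0.59·20.592 = 12.149
Arc 2: start y=0.000, vy=12.149 → t=2.477, apex=7.523, x_land=46.040, impact vy=-12.149
  bounce: vy ← 0.59·12.149 = 7.168
Arc 3: start y=0.000, vy=7.168 → t=1.461, apex=2.619, x_land=56.737, impact vy=-7.168
  bounce: vy ← 0.59·7.168 = 4.229
Arc 4: start y=0.000, vy=4.229 → t=0.862, apex=0.912, x_land=63.049, impact vy=-4.229
  bounce: vy ← 0.59·4.229 = 2.495
Arc 5: start y=0.000, vy=2.495 → t=0.509, apex=0.317, x_land=66.772, impact vy=-2.495
  bounce: vy ← 0.59·2.495 = 1.472

1 3.813 21.612 27.909
2 2.477 7.523 46.040
3 1.461 2.619 56.737
4 0.862 0.912 63.049
5 0.509 0.317 66.772
final: 66.772 1.472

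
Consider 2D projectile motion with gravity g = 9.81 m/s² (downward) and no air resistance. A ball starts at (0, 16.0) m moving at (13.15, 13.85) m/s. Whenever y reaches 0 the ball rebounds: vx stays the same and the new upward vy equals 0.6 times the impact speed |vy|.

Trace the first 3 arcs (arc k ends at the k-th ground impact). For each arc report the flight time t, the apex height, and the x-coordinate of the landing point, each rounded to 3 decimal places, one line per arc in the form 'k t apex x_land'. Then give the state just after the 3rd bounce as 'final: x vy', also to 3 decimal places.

Arc 1: start y=16.000, vy=13.850 → t=3.704, apex=25.777, x_land=48.711, impact vy=-22.489
  bounce: vy ← 0.6·22.489 = 13.493
Arc 2: start y=0.000, vy=13.493 → t=2.751, apex=9.280, x_land=84.885, impact vy=-13.493
  bounce: vy ← 0.6·13.493 = 8.096
Arc 3: start y=0.000, vy=8.096 → t=1.651, apex=3.341, x_land=106.590, impact vy=-8.096
  bounce: vy ← 0.6·8.096 = 4.858

1 3.704 25.777 48.711
2 2.751 9.280 84.885
3 1.651 3.341 106.590
final: 106.590 4.858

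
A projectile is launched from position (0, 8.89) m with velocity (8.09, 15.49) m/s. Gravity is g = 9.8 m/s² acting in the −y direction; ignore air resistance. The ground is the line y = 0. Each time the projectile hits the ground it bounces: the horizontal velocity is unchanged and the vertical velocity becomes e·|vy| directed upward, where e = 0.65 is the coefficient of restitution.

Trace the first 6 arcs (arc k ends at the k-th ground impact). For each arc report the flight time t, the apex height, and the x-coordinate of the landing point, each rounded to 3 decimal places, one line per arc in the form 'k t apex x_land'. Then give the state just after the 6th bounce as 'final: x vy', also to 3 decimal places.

1 3.657 21.132 29.588
2 2.700 8.928 51.428
3 1.755 3.772 65.624
4 1.141 1.594 74.852
5 0.741 0.673 80.850
6 0.482 0.284 84.749
final: 84.749 1.535

Arc 1: start y=8.890, vy=15.490 → t=3.657, apex=21.132, x_land=29.588, impact vy=-20.352
  bounce: vy ← 0.65·20.352 = 13.228
Arc 2: start y=0.000, vy=13.228 → t=2.700, apex=8.928, x_land=51.428, impact vy=-13.228
  bounce: vy ← 0.65·13.228 = 8.599
Arc 3: start y=0.000, vy=8.599 → t=1.755, apex=3.772, x_land=65.624, impact vy=-8.599
  bounce: vy ← 0.65·8.599 = 5.589
Arc 4: start y=0.000, vy=5.589 → t=1.141, apex=1.594, x_land=74.852, impact vy=-5.589
  bounce: vy ← 0.65·5.589 = 3.633
Arc 5: start y=0.000, vy=3.633 → t=0.741, apex=0.673, x_land=80.850, impact vy=-3.633
  bounce: vy ← 0.65·3.633 = 2.361
Arc 6: start y=0.000, vy=2.361 → t=0.482, apex=0.284, x_land=84.749, impact vy=-2.361
  bounce: vy ← 0.65·2.361 = 1.535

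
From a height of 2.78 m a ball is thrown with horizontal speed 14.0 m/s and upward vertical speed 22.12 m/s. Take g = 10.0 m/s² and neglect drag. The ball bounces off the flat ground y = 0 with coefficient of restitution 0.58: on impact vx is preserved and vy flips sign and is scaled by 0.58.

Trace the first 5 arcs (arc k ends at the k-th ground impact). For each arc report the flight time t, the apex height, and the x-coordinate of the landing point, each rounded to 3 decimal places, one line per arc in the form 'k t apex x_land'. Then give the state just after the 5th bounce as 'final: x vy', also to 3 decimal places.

1 4.546 27.245 63.648
2 2.708 9.165 101.557
3 1.571 3.083 123.544
4 0.911 1.037 136.297
5 0.528 0.349 143.693
final: 143.693 1.532

Arc 1: start y=2.780, vy=22.120 → t=4.546, apex=27.245, x_land=63.648, impact vy=-23.343
  bounce: vy ← 0.58·23.343 = 13.539
Arc 2: start y=0.000, vy=13.539 → t=2.708, apex=9.165, x_land=101.557, impact vy=-13.539
  bounce: vy ← 0.58·13.539 = 7.853
Arc 3: start y=0.000, vy=7.853 → t=1.571, apex=3.083, x_land=123.544, impact vy=-7.853
  bounce: vy ← 0.58·7.853 = 4.554
Arc 4: start y=0.000, vy=4.554 → t=0.911, apex=1.037, x_land=136.297, impact vy=-4.554
  bounce: vy ← 0.58·4.554 = 2.642
Arc 5: start y=0.000, vy=2.642 → t=0.528, apex=0.349, x_land=143.693, impact vy=-2.642
  bounce: vy ← 0.58·2.642 = 1.532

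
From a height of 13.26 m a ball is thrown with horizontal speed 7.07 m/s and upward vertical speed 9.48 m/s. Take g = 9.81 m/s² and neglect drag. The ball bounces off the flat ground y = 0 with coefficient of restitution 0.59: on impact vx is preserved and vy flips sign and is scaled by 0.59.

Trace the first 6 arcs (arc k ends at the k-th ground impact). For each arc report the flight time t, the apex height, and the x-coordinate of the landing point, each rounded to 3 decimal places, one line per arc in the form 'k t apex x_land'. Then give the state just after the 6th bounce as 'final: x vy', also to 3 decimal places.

Arc 1: start y=13.260, vy=9.480 → t=2.874, apex=17.841, x_land=20.316, impact vy=-18.709
  bounce: vy ← 0.59·18.709 = 11.038
Arc 2: start y=0.000, vy=11.038 → t=2.250, apex=6.210, x_land=36.226, impact vy=-11.038
  bounce: vy ← 0.59·11.038 = 6.513
Arc 3: start y=0.000, vy=6.513 → t=1.328, apex=2.162, x_land=45.614, impact vy=-6.513
  bounce: vy ← 0.59·6.513 = 3.842
Arc 4: start y=0.000, vy=3.842 → t=0.783, apex=0.753, x_land=51.152, impact vy=-3.842
  bounce: vy ← 0.59·3.842 = 2.267
Arc 5: start y=0.000, vy=2.267 → t=0.462, apex=0.262, x_land=54.420, impact vy=-2.267
  bounce: vy ← 0.59·2.267 = 1.338
Arc 6: start y=0.000, vy=1.338 → t=0.273, apex=0.091, x_land=56.348, impact vy=-1.338
  bounce: vy ← 0.59·1.338 = 0.789

1 2.874 17.841 20.316
2 2.250 6.210 36.226
3 1.328 2.162 45.614
4 0.783 0.753 51.152
5 0.462 0.262 54.420
6 0.273 0.091 56.348
final: 56.348 0.789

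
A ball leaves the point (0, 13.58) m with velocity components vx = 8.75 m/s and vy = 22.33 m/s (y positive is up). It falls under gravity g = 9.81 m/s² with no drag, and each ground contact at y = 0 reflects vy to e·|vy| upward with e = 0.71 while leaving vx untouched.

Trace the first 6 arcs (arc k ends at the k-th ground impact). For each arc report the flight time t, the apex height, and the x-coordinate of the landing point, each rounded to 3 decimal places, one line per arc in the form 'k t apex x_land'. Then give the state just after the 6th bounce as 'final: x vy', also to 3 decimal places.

Arc 1: start y=13.580, vy=22.330 → t=5.096, apex=38.994, x_land=44.588, impact vy=-27.660
  bounce: vy ← 0.71·27.660 = 19.639
Arc 2: start y=0.000, vy=19.639 → t=4.004, apex=19.657, x_land=79.621, impact vy=-19.639
  bounce: vy ← 0.71·19.639 = 13.943
Arc 3: start y=0.000, vy=13.943 → t=2.843, apex=9.909, x_land=104.495, impact vy=-13.943
  bounce: vy ← 0.71·13.943 = 9.900
Arc 4: start y=0.000, vy=9.900 → t=2.018, apex=4.995, x_land=122.155, impact vy=-9.900
  bounce: vy ← 0.71·9.900 = 7.029
Arc 5: start y=0.000, vy=7.029 → t=1.433, apex=2.518, x_land=134.694, impact vy=-7.029
  bounce: vy ← 0.71·7.029 = 4.990
Arc 6: start y=0.000, vy=4.990 → t=1.017, apex=1.269, x_land=143.596, impact vy=-4.990
  bounce: vy ← 0.71·4.990 = 3.543

1 5.096 38.994 44.588
2 4.004 19.657 79.621
3 2.843 9.909 104.495
4 2.018 4.995 122.155
5 1.433 2.518 134.694
6 1.017 1.269 143.596
final: 143.596 3.543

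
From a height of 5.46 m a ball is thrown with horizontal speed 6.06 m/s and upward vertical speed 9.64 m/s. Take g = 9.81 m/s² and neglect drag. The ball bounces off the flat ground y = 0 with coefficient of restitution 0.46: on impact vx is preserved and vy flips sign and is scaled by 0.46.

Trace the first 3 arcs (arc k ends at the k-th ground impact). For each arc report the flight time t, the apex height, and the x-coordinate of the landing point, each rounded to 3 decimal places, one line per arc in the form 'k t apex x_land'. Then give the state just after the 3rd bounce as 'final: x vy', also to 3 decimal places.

1 2.424 10.196 14.692
2 1.326 2.158 22.731
3 0.610 0.457 26.428
final: 26.428 1.377

Arc 1: start y=5.460, vy=9.640 → t=2.424, apex=10.196, x_land=14.692, impact vy=-14.144
  bounce: vy ← 0.46·14.144 = 6.506
Arc 2: start y=0.000, vy=6.506 → t=1.326, apex=2.158, x_land=22.731, impact vy=-6.506
  bounce: vy ← 0.46·6.506 = 2.993
Arc 3: start y=0.000, vy=2.993 → t=0.610, apex=0.457, x_land=26.428, impact vy=-2.993
  bounce: vy ← 0.46·2.993 = 1.377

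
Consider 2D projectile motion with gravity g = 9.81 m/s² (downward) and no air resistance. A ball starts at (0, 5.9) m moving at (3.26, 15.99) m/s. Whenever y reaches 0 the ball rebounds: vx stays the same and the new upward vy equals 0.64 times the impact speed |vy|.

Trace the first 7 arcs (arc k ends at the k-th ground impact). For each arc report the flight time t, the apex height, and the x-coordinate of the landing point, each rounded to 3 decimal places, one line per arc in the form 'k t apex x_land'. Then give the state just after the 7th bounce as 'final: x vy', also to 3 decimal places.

Arc 1: start y=5.900, vy=15.990 → t=3.595, apex=18.932, x_land=11.718, impact vy=-19.273
  bounce: vy ← 0.64·19.273 = 12.335
Arc 2: start y=0.000, vy=12.335 → t=2.515, apex=7.754, x_land=19.916, impact vy=-12.335
  bounce: vy ← 0.64·12.335 = 7.894
Arc 3: start y=0.000, vy=7.894 → t=1.609, apex=3.176, x_land=25.163, impact vy=-7.894
  bounce: vy ← 0.64·7.894 = 5.052
Arc 4: start y=0.000, vy=5.052 → t=1.030, apex=1.301, x_land=28.521, impact vy=-5.052
  bounce: vy ← 0.64·5.052 = 3.233
Arc 5: start y=0.000, vy=3.233 → t=0.659, apex=0.533, x_land=30.670, impact vy=-3.233
  bounce: vy ← 0.64·3.233 = 2.069
Arc 6: start y=0.000, vy=2.069 → t=0.422, apex=0.218, x_land=32.045, impact vy=-2.069
  bounce: vy ← 0.64·2.069 = 1.324
Arc 7: start y=0.000, vy=1.324 → t=0.270, apex=0.089, x_land=32.925, impact vy=-1.324
  bounce: vy ← 0.64·1.324 = 0.848

1 3.595 18.932 11.718
2 2.515 7.754 19.916
3 1.609 3.176 25.163
4 1.030 1.301 28.521
5 0.659 0.533 30.670
6 0.422 0.218 32.045
7 0.270 0.089 32.925
final: 32.925 0.848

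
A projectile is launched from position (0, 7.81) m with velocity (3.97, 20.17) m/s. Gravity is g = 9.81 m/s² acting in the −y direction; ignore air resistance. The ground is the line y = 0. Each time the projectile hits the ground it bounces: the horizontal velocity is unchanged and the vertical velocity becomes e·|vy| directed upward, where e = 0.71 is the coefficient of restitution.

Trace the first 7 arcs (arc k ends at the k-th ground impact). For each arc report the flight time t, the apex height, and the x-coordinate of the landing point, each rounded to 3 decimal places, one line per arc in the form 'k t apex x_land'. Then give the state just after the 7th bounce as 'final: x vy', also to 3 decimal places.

1 4.468 28.545 17.740
2 3.426 14.390 31.339
3 2.432 7.254 40.995
4 1.727 3.657 47.851
5 1.226 1.843 52.718
6 0.871 0.929 56.174
7 0.618 0.468 58.628
final: 58.628 2.152

Arc 1: start y=7.810, vy=20.170 → t=4.468, apex=28.545, x_land=17.740, impact vy=-23.666
  bounce: vy ← 0.71·23.666 = 16.803
Arc 2: start y=0.000, vy=16.803 → t=3.426, apex=14.390, x_land=31.339, impact vy=-16.803
  bounce: vy ← 0.71·16.803 = 11.930
Arc 3: start y=0.000, vy=11.930 → t=2.432, apex=7.254, x_land=40.995, impact vy=-11.930
  bounce: vy ← 0.71·11.930 = 8.470
Arc 4: start y=0.000, vy=8.470 → t=1.727, apex=3.657, x_land=47.851, impact vy=-8.470
  bounce: vy ← 0.71·8.470 = 6.014
Arc 5: start y=0.000, vy=6.014 → t=1.226, apex=1.843, x_land=52.718, impact vy=-6.014
  bounce: vy ← 0.71·6.014 = 4.270
Arc 6: start y=0.000, vy=4.270 → t=0.871, apex=0.929, x_land=56.174, impact vy=-4.270
  bounce: vy ← 0.71·4.270 = 3.032
Arc 7: start y=0.000, vy=3.032 → t=0.618, apex=0.468, x_land=58.628, impact vy=-3.032
  bounce: vy ← 0.71·3.032 = 2.152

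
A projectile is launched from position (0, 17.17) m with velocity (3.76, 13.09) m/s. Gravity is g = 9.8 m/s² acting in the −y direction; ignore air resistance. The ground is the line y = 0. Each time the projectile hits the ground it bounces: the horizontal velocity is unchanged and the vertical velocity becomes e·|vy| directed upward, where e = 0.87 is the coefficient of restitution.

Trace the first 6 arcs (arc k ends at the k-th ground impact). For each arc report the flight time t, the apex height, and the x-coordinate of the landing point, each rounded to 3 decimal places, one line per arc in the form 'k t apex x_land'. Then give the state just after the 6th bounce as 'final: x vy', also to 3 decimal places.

1 3.635 25.912 13.669
2 4.001 19.613 28.714
3 3.481 14.845 41.803
4 3.029 11.236 53.190
5 2.635 8.505 63.098
6 2.292 6.437 71.717
final: 71.717 9.772

Arc 1: start y=17.170, vy=13.090 → t=3.635, apex=25.912, x_land=13.669, impact vy=-22.536
  bounce: vy ← 0.87·22.536 = 19.606
Arc 2: start y=0.000, vy=19.606 → t=4.001, apex=19.613, x_land=28.714, impact vy=-19.606
  bounce: vy ← 0.87·19.606 = 17.058
Arc 3: start y=0.000, vy=17.058 → t=3.481, apex=14.845, x_land=41.803, impact vy=-17.058
  bounce: vy ← 0.87·17.058 = 14.840
Arc 4: start y=0.000, vy=14.840 → t=3.029, apex=11.236, x_land=53.190, impact vy=-14.840
  bounce: vy ← 0.87·14.840 = 12.911
Arc 5: start y=0.000, vy=12.911 → t=2.635, apex=8.505, x_land=63.098, impact vy=-12.911
  bounce: vy ← 0.87·12.911 = 11.233
Arc 6: start y=0.000, vy=11.233 → t=2.292, apex=6.437, x_land=71.717, impact vy=-11.233
  bounce: vy ← 0.87·11.233 = 9.772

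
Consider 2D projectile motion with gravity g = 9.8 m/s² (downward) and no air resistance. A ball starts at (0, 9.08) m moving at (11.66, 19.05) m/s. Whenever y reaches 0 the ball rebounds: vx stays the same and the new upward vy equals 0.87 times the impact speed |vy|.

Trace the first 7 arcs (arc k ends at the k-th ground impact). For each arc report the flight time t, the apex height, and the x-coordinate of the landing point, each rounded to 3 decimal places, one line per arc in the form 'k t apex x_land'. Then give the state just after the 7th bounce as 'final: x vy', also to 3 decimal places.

Arc 1: start y=9.080, vy=19.050 → t=4.317, apex=27.595, x_land=50.336, impact vy=-23.257
  bounce: vy ← 0.87·23.257 = 20.233
Arc 2: start y=0.000, vy=20.233 → t=4.129, apex=20.887, x_land=98.483, impact vy=-20.233
  bounce: vy ← 0.87·20.233 = 17.603
Arc 3: start y=0.000, vy=17.603 → t=3.592, apex=15.809, x_land=140.371, impact vy=-17.603
  bounce: vy ← 0.87·17.603 = 15.315
Arc 4: start y=0.000, vy=15.315 → t=3.125, apex=11.966, x_land=176.813, impact vy=-15.315
  bounce: vy ← 0.87·15.315 = 13.324
Arc 5: start y=0.000, vy=13.324 → t=2.719, apex=9.057, x_land=208.518, impact vy=-13.324
  bounce: vy ← 0.87·13.324 = 11.592
Arc 6: start y=0.000, vy=11.592 → t=2.366, apex=6.855, x_land=236.101, impact vy=-11.592
  bounce: vy ← 0.87·11.592 = 10.085
Arc 7: start y=0.000, vy=10.085 → t=2.058, apex=5.189, x_land=260.099, impact vy=-10.085
  bounce: vy ← 0.87·10.085 = 8.774

1 4.317 27.595 50.336
2 4.129 20.887 98.483
3 3.592 15.809 140.371
4 3.125 11.966 176.813
5 2.719 9.057 208.518
6 2.366 6.855 236.101
7 2.058 5.189 260.099
final: 260.099 8.774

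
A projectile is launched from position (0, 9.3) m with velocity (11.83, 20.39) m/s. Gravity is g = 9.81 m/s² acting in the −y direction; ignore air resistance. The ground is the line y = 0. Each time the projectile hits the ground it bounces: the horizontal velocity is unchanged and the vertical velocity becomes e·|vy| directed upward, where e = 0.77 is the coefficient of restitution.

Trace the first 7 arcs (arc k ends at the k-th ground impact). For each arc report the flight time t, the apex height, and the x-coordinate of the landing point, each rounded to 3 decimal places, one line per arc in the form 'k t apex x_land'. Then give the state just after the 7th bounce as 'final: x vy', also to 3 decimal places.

1 4.572 30.490 54.083
2 3.840 18.078 99.505
3 2.956 10.718 134.480
4 2.276 6.355 161.411
5 1.753 3.768 182.148
6 1.350 2.234 198.115
7 1.039 1.324 210.410
final: 210.410 3.925

Arc 1: start y=9.300, vy=20.390 → t=4.572, apex=30.490, x_land=54.083, impact vy=-24.458
  bounce: vy ← 0.77·24.458 = 18.833
Arc 2: start y=0.000, vy=18.833 → t=3.840, apex=18.078, x_land=99.505, impact vy=-18.833
  bounce: vy ← 0.77·18.833 = 14.501
Arc 3: start y=0.000, vy=14.501 → t=2.956, apex=10.718, x_land=134.480, impact vy=-14.501
  bounce: vy ← 0.77·14.501 = 11.166
Arc 4: start y=0.000, vy=11.166 → t=2.276, apex=6.355, x_land=161.411, impact vy=-11.166
  bounce: vy ← 0.77·11.166 = 8.598
Arc 5: start y=0.000, vy=8.598 → t=1.753, apex=3.768, x_land=182.148, impact vy=-8.598
  bounce: vy ← 0.77·8.598 = 6.620
Arc 6: start y=0.000, vy=6.620 → t=1.350, apex=2.234, x_land=198.115, impact vy=-6.620
  bounce: vy ← 0.77·6.620 = 5.098
Arc 7: start y=0.000, vy=5.098 → t=1.039, apex=1.324, x_land=210.410, impact vy=-5.098
  bounce: vy ← 0.77·5.098 = 3.925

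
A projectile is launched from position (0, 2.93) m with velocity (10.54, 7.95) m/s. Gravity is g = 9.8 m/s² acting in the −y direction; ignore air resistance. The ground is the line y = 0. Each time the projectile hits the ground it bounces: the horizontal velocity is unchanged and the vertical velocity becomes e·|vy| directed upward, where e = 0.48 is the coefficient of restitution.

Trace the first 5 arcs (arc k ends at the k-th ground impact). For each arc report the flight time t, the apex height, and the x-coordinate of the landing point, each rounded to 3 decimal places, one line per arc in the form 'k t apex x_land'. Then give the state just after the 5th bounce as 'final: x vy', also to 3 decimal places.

1 1.932 6.155 20.363
2 1.076 1.418 31.703
3 0.516 0.327 37.146
4 0.248 0.075 39.759
5 0.119 0.017 41.013
final: 41.013 0.280

Arc 1: start y=2.930, vy=7.950 → t=1.932, apex=6.155, x_land=20.363, impact vy=-10.983
  bounce: vy ← 0.48·10.983 = 5.272
Arc 2: start y=0.000, vy=5.272 → t=1.076, apex=1.418, x_land=31.703, impact vy=-5.272
  bounce: vy ← 0.48·5.272 = 2.531
Arc 3: start y=0.000, vy=2.531 → t=0.516, apex=0.327, x_land=37.146, impact vy=-2.531
  bounce: vy ← 0.48·2.531 = 1.215
Arc 4: start y=0.000, vy=1.215 → t=0.248, apex=0.075, x_land=39.759, impact vy=-1.215
  bounce: vy ← 0.48·1.215 = 0.583
Arc 5: start y=0.000, vy=0.583 → t=0.119, apex=0.017, x_land=41.013, impact vy=-0.583
  bounce: vy ← 0.48·0.583 = 0.280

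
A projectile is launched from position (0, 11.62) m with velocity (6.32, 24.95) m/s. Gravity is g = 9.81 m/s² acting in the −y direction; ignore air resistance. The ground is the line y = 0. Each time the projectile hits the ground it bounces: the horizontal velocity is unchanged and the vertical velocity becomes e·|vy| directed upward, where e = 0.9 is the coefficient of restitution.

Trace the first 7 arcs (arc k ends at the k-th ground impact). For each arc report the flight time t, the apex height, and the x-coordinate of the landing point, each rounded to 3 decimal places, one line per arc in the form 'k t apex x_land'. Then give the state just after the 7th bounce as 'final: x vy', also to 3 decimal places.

1 5.516 43.348 34.862
2 5.351 35.112 68.680
3 4.816 28.441 99.117
4 4.334 23.037 126.510
5 3.901 18.660 151.164
6 3.511 15.114 173.352
7 3.160 12.243 193.322
final: 193.322 13.949

Arc 1: start y=11.620, vy=24.950 → t=5.516, apex=43.348, x_land=34.862, impact vy=-29.163
  bounce: vy ← 0.9·29.163 = 26.247
Arc 2: start y=0.000, vy=26.247 → t=5.351, apex=35.112, x_land=68.680, impact vy=-26.247
  bounce: vy ← 0.9·26.247 = 23.622
Arc 3: start y=0.000, vy=23.622 → t=4.816, apex=28.441, x_land=99.117, impact vy=-23.622
  bounce: vy ← 0.9·23.622 = 21.260
Arc 4: start y=0.000, vy=21.260 → t=4.334, apex=23.037, x_land=126.510, impact vy=-21.260
  bounce: vy ← 0.9·21.260 = 19.134
Arc 5: start y=0.000, vy=19.134 → t=3.901, apex=18.660, x_land=151.164, impact vy=-19.134
  bounce: vy ← 0.9·19.134 = 17.221
Arc 6: start y=0.000, vy=17.221 → t=3.511, apex=15.114, x_land=173.352, impact vy=-17.221
  bounce: vy ← 0.9·17.221 = 15.498
Arc 7: start y=0.000, vy=15.498 → t=3.160, apex=12.243, x_land=193.322, impact vy=-15.498
  bounce: vy ← 0.9·15.498 = 13.949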